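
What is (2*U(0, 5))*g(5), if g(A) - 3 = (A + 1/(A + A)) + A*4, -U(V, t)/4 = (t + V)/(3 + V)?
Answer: -1124/3 ≈ -374.67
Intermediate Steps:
U(V, t) = -4*(V + t)/(3 + V) (U(V, t) = -4*(t + V)/(3 + V) = -4*(V + t)/(3 + V))
g(A) = 3 + 1/(2*A) + 5*A (g(A) = 3 + ((A + 1/(A + A)) + A*4) = 3 + ((A + 1/(2*A)) + 4*A) = 3 + (1/(2*A) + 5*A) = 3 + 1/(2*A) + 5*A)
(2*U(0, 5))*g(5) = (2*(4*(-1*0 - 1*5)/(3 + 0)))*(3 + (1/2)/5 + 5*5) = (2*(4*(0 - 5)/3))*(3 + (1/2)*(1/5) + 25) = (2*(4*(1/3)*(-5)))*(3 + 1/10 + 25) = (2*(-20/3))*(281/10) = -40/3*281/10 = -1124/3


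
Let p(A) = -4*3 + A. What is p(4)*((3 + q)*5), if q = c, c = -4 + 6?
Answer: -200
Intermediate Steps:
p(A) = -12 + A
c = 2
q = 2
p(4)*((3 + q)*5) = (-12 + 4)*((3 + 2)*5) = -40*5 = -8*25 = -200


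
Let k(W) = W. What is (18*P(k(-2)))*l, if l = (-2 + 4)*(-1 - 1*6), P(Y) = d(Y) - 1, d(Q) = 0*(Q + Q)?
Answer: 252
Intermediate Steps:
d(Q) = 0 (d(Q) = 0*(2*Q) = 0)
P(Y) = -1 (P(Y) = 0 - 1 = -1)
l = -14 (l = 2*(-1 - 6) = 2*(-7) = -14)
(18*P(k(-2)))*l = (18*(-1))*(-14) = -18*(-14) = 252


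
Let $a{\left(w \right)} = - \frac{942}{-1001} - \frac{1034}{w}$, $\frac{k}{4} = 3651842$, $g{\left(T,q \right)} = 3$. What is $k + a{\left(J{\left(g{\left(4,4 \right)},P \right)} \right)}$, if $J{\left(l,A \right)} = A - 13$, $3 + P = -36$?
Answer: $\frac{29243992429}{2002} \approx 1.4607 \cdot 10^{7}$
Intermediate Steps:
$P = -39$ ($P = -3 - 36 = -39$)
$J{\left(l,A \right)} = -13 + A$ ($J{\left(l,A \right)} = A - 13 = -13 + A$)
$k = 14607368$ ($k = 4 \cdot 3651842 = 14607368$)
$a{\left(w \right)} = \frac{942}{1001} - \frac{1034}{w}$ ($a{\left(w \right)} = \left(-942\right) \left(- \frac{1}{1001}\right) - \frac{1034}{w} = \frac{942}{1001} - \frac{1034}{w}$)
$k + a{\left(J{\left(g{\left(4,4 \right)},P \right)} \right)} = 14607368 - \left(- \frac{942}{1001} + \frac{1034}{-13 - 39}\right) = 14607368 - \left(- \frac{942}{1001} + \frac{1034}{-52}\right) = 14607368 + \left(\frac{942}{1001} - - \frac{517}{26}\right) = 14607368 + \left(\frac{942}{1001} + \frac{517}{26}\right) = 14607368 + \frac{41693}{2002} = \frac{29243992429}{2002}$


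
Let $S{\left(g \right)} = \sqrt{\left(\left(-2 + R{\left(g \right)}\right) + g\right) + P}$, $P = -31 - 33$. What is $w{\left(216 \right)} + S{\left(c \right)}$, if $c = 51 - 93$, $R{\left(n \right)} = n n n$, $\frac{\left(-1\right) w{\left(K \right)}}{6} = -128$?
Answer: $768 + 18 i \sqrt{229} \approx 768.0 + 272.39 i$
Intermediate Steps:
$w{\left(K \right)} = 768$ ($w{\left(K \right)} = \left(-6\right) \left(-128\right) = 768$)
$R{\left(n \right)} = n^{3}$ ($R{\left(n \right)} = n^{2} n = n^{3}$)
$P = -64$
$c = -42$ ($c = 51 - 93 = -42$)
$S{\left(g \right)} = \sqrt{-66 + g + g^{3}}$ ($S{\left(g \right)} = \sqrt{\left(\left(-2 + g^{3}\right) + g\right) - 64} = \sqrt{\left(-2 + g + g^{3}\right) - 64} = \sqrt{-66 + g + g^{3}}$)
$w{\left(216 \right)} + S{\left(c \right)} = 768 + \sqrt{-66 - 42 + \left(-42\right)^{3}} = 768 + \sqrt{-66 - 42 - 74088} = 768 + \sqrt{-74196} = 768 + 18 i \sqrt{229}$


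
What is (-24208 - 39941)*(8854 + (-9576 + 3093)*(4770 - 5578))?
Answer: -336597372582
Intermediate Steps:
(-24208 - 39941)*(8854 + (-9576 + 3093)*(4770 - 5578)) = -64149*(8854 - 6483*(-808)) = -64149*(8854 + 5238264) = -64149*5247118 = -336597372582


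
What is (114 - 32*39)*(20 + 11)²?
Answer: -1089774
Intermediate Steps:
(114 - 32*39)*(20 + 11)² = (114 - 1248)*31² = -1134*961 = -1089774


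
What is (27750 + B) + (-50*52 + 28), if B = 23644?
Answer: 48822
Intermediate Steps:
(27750 + B) + (-50*52 + 28) = (27750 + 23644) + (-50*52 + 28) = 51394 + (-2600 + 28) = 51394 - 2572 = 48822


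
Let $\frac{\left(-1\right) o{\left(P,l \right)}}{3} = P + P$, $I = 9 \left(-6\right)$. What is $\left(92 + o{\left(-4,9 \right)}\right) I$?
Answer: $-6264$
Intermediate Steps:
$I = -54$
$o{\left(P,l \right)} = - 6 P$ ($o{\left(P,l \right)} = - 3 \left(P + P\right) = - 3 \cdot 2 P = - 6 P$)
$\left(92 + o{\left(-4,9 \right)}\right) I = \left(92 - -24\right) \left(-54\right) = \left(92 + 24\right) \left(-54\right) = 116 \left(-54\right) = -6264$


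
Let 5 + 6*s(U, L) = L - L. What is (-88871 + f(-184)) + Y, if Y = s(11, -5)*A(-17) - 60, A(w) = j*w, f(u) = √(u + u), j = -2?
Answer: -266878/3 + 4*I*√23 ≈ -88959.0 + 19.183*I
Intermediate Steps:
f(u) = √2*√u (f(u) = √(2*u) = √2*√u)
A(w) = -2*w
s(U, L) = -⅚ (s(U, L) = -⅚ + (L - L)/6 = -⅚ + (⅙)*0 = -⅚ + 0 = -⅚)
Y = -265/3 (Y = -(-5)*(-17)/3 - 60 = -⅚*34 - 60 = -85/3 - 60 = -265/3 ≈ -88.333)
(-88871 + f(-184)) + Y = (-88871 + √2*√(-184)) - 265/3 = (-88871 + √2*(2*I*√46)) - 265/3 = (-88871 + 4*I*√23) - 265/3 = -266878/3 + 4*I*√23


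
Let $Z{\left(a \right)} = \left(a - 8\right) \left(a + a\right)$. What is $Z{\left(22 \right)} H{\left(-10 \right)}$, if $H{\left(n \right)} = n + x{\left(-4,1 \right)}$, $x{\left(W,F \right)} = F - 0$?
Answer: $-5544$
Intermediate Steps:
$Z{\left(a \right)} = 2 a \left(-8 + a\right)$ ($Z{\left(a \right)} = \left(-8 + a\right) 2 a = 2 a \left(-8 + a\right)$)
$x{\left(W,F \right)} = F$ ($x{\left(W,F \right)} = F + 0 = F$)
$H{\left(n \right)} = 1 + n$ ($H{\left(n \right)} = n + 1 = 1 + n$)
$Z{\left(22 \right)} H{\left(-10 \right)} = 2 \cdot 22 \left(-8 + 22\right) \left(1 - 10\right) = 2 \cdot 22 \cdot 14 \left(-9\right) = 616 \left(-9\right) = -5544$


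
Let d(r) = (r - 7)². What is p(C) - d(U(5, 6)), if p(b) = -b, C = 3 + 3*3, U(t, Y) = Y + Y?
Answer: -37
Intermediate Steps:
U(t, Y) = 2*Y
d(r) = (-7 + r)²
C = 12 (C = 3 + 9 = 12)
p(C) - d(U(5, 6)) = -1*12 - (-7 + 2*6)² = -12 - (-7 + 12)² = -12 - 1*5² = -12 - 1*25 = -12 - 25 = -37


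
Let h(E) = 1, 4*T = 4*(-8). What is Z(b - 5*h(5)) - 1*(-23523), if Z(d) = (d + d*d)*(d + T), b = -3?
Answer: 22627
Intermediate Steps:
T = -8 (T = (4*(-8))/4 = (¼)*(-32) = -8)
Z(d) = (-8 + d)*(d + d²) (Z(d) = (d + d*d)*(d - 8) = (d + d²)*(-8 + d) = (-8 + d)*(d + d²))
Z(b - 5*h(5)) - 1*(-23523) = (-3 - 5*1)*(-8 + (-3 - 5*1)² - 7*(-3 - 5*1)) - 1*(-23523) = (-3 - 5)*(-8 + (-3 - 5)² - 7*(-3 - 5)) + 23523 = -8*(-8 + (-8)² - 7*(-8)) + 23523 = -8*(-8 + 64 + 56) + 23523 = -8*112 + 23523 = -896 + 23523 = 22627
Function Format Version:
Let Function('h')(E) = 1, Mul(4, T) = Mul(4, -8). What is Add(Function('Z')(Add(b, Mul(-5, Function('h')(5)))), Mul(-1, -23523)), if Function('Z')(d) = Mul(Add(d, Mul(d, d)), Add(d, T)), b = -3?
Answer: 22627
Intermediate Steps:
T = -8 (T = Mul(Rational(1, 4), Mul(4, -8)) = Mul(Rational(1, 4), -32) = -8)
Function('Z')(d) = Mul(Add(-8, d), Add(d, Pow(d, 2))) (Function('Z')(d) = Mul(Add(d, Mul(d, d)), Add(d, -8)) = Mul(Add(d, Pow(d, 2)), Add(-8, d)) = Mul(Add(-8, d), Add(d, Pow(d, 2))))
Add(Function('Z')(Add(b, Mul(-5, Function('h')(5)))), Mul(-1, -23523)) = Add(Mul(Add(-3, Mul(-5, 1)), Add(-8, Pow(Add(-3, Mul(-5, 1)), 2), Mul(-7, Add(-3, Mul(-5, 1))))), Mul(-1, -23523)) = Add(Mul(Add(-3, -5), Add(-8, Pow(Add(-3, -5), 2), Mul(-7, Add(-3, -5)))), 23523) = Add(Mul(-8, Add(-8, Pow(-8, 2), Mul(-7, -8))), 23523) = Add(Mul(-8, Add(-8, 64, 56)), 23523) = Add(Mul(-8, 112), 23523) = Add(-896, 23523) = 22627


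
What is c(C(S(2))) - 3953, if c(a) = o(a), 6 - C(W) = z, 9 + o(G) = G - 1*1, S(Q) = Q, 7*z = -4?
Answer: -27695/7 ≈ -3956.4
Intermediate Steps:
z = -4/7 (z = (⅐)*(-4) = -4/7 ≈ -0.57143)
o(G) = -10 + G (o(G) = -9 + (G - 1*1) = -9 + (G - 1) = -9 + (-1 + G) = -10 + G)
C(W) = 46/7 (C(W) = 6 - 1*(-4/7) = 6 + 4/7 = 46/7)
c(a) = -10 + a
c(C(S(2))) - 3953 = (-10 + 46/7) - 3953 = -24/7 - 3953 = -27695/7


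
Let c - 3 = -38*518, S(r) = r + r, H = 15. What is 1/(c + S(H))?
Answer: -1/19651 ≈ -5.0888e-5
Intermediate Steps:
S(r) = 2*r
c = -19681 (c = 3 - 38*518 = 3 - 19684 = -19681)
1/(c + S(H)) = 1/(-19681 + 2*15) = 1/(-19681 + 30) = 1/(-19651) = -1/19651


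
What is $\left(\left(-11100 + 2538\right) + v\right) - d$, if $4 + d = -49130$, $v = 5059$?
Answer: $45631$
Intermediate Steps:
$d = -49134$ ($d = -4 - 49130 = -49134$)
$\left(\left(-11100 + 2538\right) + v\right) - d = \left(\left(-11100 + 2538\right) + 5059\right) - -49134 = \left(-8562 + 5059\right) + 49134 = -3503 + 49134 = 45631$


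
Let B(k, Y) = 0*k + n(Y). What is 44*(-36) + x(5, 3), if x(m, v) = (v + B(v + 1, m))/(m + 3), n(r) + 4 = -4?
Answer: -12677/8 ≈ -1584.6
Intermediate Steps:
n(r) = -8 (n(r) = -4 - 4 = -8)
B(k, Y) = -8 (B(k, Y) = 0*k - 8 = 0 - 8 = -8)
x(m, v) = (-8 + v)/(3 + m) (x(m, v) = (v - 8)/(m + 3) = (-8 + v)/(3 + m))
44*(-36) + x(5, 3) = 44*(-36) + (-8 + 3)/(3 + 5) = -1584 - 5/8 = -12677/8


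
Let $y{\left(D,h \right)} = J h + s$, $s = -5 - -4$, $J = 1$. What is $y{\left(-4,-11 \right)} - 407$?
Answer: $-419$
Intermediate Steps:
$s = -1$ ($s = -5 + 4 = -1$)
$y{\left(D,h \right)} = -1 + h$ ($y{\left(D,h \right)} = 1 h - 1 = h - 1 = -1 + h$)
$y{\left(-4,-11 \right)} - 407 = \left(-1 - 11\right) - 407 = -12 - 407 = -419$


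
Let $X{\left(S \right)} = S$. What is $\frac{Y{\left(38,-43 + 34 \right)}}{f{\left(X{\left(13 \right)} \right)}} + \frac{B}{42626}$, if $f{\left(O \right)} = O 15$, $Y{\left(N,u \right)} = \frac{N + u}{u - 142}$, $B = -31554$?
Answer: $- \frac{465171842}{627561285} \approx -0.74124$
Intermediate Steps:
$Y{\left(N,u \right)} = \frac{N + u}{-142 + u}$
$f{\left(O \right)} = 15 O$
$\frac{Y{\left(38,-43 + 34 \right)}}{f{\left(X{\left(13 \right)} \right)}} + \frac{B}{42626} = \frac{\frac{1}{-142 + \left(-43 + 34\right)} \left(38 + \left(-43 + 34\right)\right)}{15 \cdot 13} - \frac{31554}{42626} = \frac{\frac{1}{-142 - 9} \left(38 - 9\right)}{195} - \frac{15777}{21313} = \frac{1}{-151} \cdot 29 \cdot \frac{1}{195} - \frac{15777}{21313} = \left(- \frac{1}{151}\right) 29 \cdot \frac{1}{195} - \frac{15777}{21313} = \left(- \frac{29}{151}\right) \frac{1}{195} - \frac{15777}{21313} = - \frac{29}{29445} - \frac{15777}{21313} = - \frac{465171842}{627561285}$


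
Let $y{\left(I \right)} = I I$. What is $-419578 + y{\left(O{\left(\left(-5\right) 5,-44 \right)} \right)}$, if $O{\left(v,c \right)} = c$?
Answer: $-417642$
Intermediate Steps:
$y{\left(I \right)} = I^{2}$
$-419578 + y{\left(O{\left(\left(-5\right) 5,-44 \right)} \right)} = -419578 + \left(-44\right)^{2} = -419578 + 1936 = -417642$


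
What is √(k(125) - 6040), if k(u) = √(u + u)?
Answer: √(-6040 + 5*√10) ≈ 77.616*I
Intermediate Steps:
k(u) = √2*√u (k(u) = √(2*u) = √2*√u)
√(k(125) - 6040) = √(√2*√125 - 6040) = √(√2*(5*√5) - 6040) = √(5*√10 - 6040) = √(-6040 + 5*√10)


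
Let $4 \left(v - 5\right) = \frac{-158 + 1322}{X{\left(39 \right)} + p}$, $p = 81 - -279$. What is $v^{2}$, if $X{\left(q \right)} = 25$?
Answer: $\frac{4910656}{148225} \approx 33.13$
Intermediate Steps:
$p = 360$ ($p = 81 + 279 = 360$)
$v = \frac{2216}{385}$ ($v = 5 + \frac{\left(-158 + 1322\right) \frac{1}{25 + 360}}{4} = 5 + \frac{1164 \cdot \frac{1}{385}}{4} = 5 + \frac{1}{4} \cdot \frac{1164}{385} = 5 + \frac{291}{385} = \frac{2216}{385} \approx 5.7558$)
$v^{2} = \left(\frac{2216}{385}\right)^{2} = \frac{4910656}{148225}$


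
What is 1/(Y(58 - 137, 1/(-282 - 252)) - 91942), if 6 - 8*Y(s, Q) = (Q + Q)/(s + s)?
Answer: -337488/31029068581 ≈ -1.0877e-5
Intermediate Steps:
Y(s, Q) = ¾ - Q/(8*s) (Y(s, Q) = ¾ - (Q + Q)/(8*(s + s)) = ¾ - 2*Q/(8*(2*s)) = ¾ - 2*Q*1/(2*s)/8 = ¾ - Q/(8*s))
1/(Y(58 - 137, 1/(-282 - 252)) - 91942) = 1/((-1/(-282 - 252) + 6*(58 - 137))/(8*(58 - 137)) - 91942) = 1/((⅛)*(-1/(-534) + 6*(-79))/(-79) - 91942) = 1/((⅛)*(-1/79)*(-1*(-1/534) - 474) - 91942) = 1/((⅛)*(-1/79)*(1/534 - 474) - 91942) = 1/((⅛)*(-1/79)*(-253115/534) - 91942) = 1/(253115/337488 - 91942) = 1/(-31029068581/337488) = -337488/31029068581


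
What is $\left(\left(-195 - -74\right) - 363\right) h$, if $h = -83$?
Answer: $40172$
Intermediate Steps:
$\left(\left(-195 - -74\right) - 363\right) h = \left(\left(-195 - -74\right) - 363\right) \left(-83\right) = \left(\left(-195 + 74\right) - 363\right) \left(-83\right) = \left(-121 - 363\right) \left(-83\right) = \left(-484\right) \left(-83\right) = 40172$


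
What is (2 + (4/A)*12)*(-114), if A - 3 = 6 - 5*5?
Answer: 114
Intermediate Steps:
A = -16 (A = 3 + (6 - 5*5) = 3 + (6 - 25) = 3 - 19 = -16)
(2 + (4/A)*12)*(-114) = (2 + (4/(-16))*12)*(-114) = (2 + (4*(-1/16))*12)*(-114) = (2 - ¼*12)*(-114) = (2 - 3)*(-114) = -1*(-114) = 114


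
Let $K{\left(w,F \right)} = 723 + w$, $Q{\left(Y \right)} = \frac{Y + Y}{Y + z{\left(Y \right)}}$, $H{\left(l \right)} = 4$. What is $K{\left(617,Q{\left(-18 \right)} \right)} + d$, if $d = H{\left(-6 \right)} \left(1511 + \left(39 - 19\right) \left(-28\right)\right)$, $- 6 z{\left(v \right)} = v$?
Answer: $5144$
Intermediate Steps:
$z{\left(v \right)} = - \frac{v}{6}$
$Q{\left(Y \right)} = \frac{12}{5}$ ($Q{\left(Y \right)} = \frac{Y + Y}{Y - \frac{Y}{6}} = \frac{2 Y}{\frac{5}{6} Y} = 2 Y \frac{6}{5 Y} = \frac{12}{5}$)
$d = 3804$ ($d = 4 \left(1511 + \left(39 - 19\right) \left(-28\right)\right) = 4 \left(1511 + 20 \left(-28\right)\right) = 4 \left(1511 - 560\right) = 4 \cdot 951 = 3804$)
$K{\left(617,Q{\left(-18 \right)} \right)} + d = \left(723 + 617\right) + 3804 = 1340 + 3804 = 5144$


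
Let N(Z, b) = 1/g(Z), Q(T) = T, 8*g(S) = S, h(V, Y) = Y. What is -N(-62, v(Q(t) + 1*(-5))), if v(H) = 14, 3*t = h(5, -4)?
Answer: 4/31 ≈ 0.12903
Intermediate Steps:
t = -4/3 (t = (1/3)*(-4) = -4/3 ≈ -1.3333)
g(S) = S/8
N(Z, b) = 8/Z (N(Z, b) = 1/(Z/8) = 8/Z)
-N(-62, v(Q(t) + 1*(-5))) = -8/(-62) = -8*(-1)/62 = -1*(-4/31) = 4/31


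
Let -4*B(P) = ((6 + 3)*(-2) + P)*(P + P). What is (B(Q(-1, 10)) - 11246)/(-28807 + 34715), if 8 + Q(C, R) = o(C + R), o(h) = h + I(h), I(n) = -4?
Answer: -22555/11816 ≈ -1.9089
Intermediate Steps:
o(h) = -4 + h (o(h) = h - 4 = -4 + h)
Q(C, R) = -12 + C + R (Q(C, R) = -8 + (-4 + (C + R)) = -8 + (-4 + C + R) = -12 + C + R)
B(P) = -P*(-18 + P)/2 (B(P) = -((6 + 3)*(-2) + P)*(P + P)/4 = -(9*(-2) + P)*2*P/4 = -(-18 + P)*2*P/4 = -P*(-18 + P)/2)
(B(Q(-1, 10)) - 11246)/(-28807 + 34715) = ((-12 - 1 + 10)*(18 - (-12 - 1 + 10))/2 - 11246)/(-28807 + 34715) = ((1/2)*(-3)*(18 - 1*(-3)) - 11246)/5908 = ((1/2)*(-3)*(18 + 3) - 11246)*(1/5908) = ((1/2)*(-3)*21 - 11246)*(1/5908) = (-63/2 - 11246)*(1/5908) = -22555/2*1/5908 = -22555/11816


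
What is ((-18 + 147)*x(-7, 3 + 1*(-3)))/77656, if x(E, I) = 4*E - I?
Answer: -903/19414 ≈ -0.046513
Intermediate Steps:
x(E, I) = -I + 4*E
((-18 + 147)*x(-7, 3 + 1*(-3)))/77656 = ((-18 + 147)*(-(3 + 1*(-3)) + 4*(-7)))/77656 = (129*(-(3 - 3) - 28))*(1/77656) = (129*(-1*0 - 28))*(1/77656) = (129*(0 - 28))*(1/77656) = (129*(-28))*(1/77656) = -3612*1/77656 = -903/19414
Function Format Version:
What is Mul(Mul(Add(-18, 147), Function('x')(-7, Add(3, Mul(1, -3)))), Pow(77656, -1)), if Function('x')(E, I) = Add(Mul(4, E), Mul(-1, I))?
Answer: Rational(-903, 19414) ≈ -0.046513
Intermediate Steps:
Function('x')(E, I) = Add(Mul(-1, I), Mul(4, E))
Mul(Mul(Add(-18, 147), Function('x')(-7, Add(3, Mul(1, -3)))), Pow(77656, -1)) = Mul(Mul(Add(-18, 147), Add(Mul(-1, Add(3, Mul(1, -3))), Mul(4, -7))), Pow(77656, -1)) = Mul(Mul(129, Add(Mul(-1, Add(3, -3)), -28)), Rational(1, 77656)) = Mul(Mul(129, Add(Mul(-1, 0), -28)), Rational(1, 77656)) = Mul(Mul(129, Add(0, -28)), Rational(1, 77656)) = Mul(Mul(129, -28), Rational(1, 77656)) = Mul(-3612, Rational(1, 77656)) = Rational(-903, 19414)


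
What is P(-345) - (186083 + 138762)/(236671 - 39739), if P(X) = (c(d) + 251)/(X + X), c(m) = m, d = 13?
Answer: -46022183/22647180 ≈ -2.0321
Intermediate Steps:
P(X) = 132/X (P(X) = (13 + 251)/(X + X) = 264/((2*X)) = 264*(1/(2*X)) = 132/X)
P(-345) - (186083 + 138762)/(236671 - 39739) = 132/(-345) - (186083 + 138762)/(236671 - 39739) = 132*(-1/345) - 324845/196932 = -44/115 - 324845/196932 = -46022183/22647180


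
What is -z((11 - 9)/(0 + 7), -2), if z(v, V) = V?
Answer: 2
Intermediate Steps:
-z((11 - 9)/(0 + 7), -2) = -1*(-2) = 2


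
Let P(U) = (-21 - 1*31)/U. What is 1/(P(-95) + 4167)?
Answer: 95/395917 ≈ 0.00023995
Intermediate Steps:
P(U) = -52/U (P(U) = (-21 - 31)/U = -52/U)
1/(P(-95) + 4167) = 1/(-52/(-95) + 4167) = 1/(-52*(-1/95) + 4167) = 1/(52/95 + 4167) = 1/(395917/95) = 95/395917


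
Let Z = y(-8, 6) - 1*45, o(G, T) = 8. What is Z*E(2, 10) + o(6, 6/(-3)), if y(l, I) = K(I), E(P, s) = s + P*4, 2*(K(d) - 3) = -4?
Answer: -784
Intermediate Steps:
K(d) = 1 (K(d) = 3 + (½)*(-4) = 3 - 2 = 1)
E(P, s) = s + 4*P
y(l, I) = 1
Z = -44 (Z = 1 - 1*45 = 1 - 45 = -44)
Z*E(2, 10) + o(6, 6/(-3)) = -44*(10 + 4*2) + 8 = -44*(10 + 8) + 8 = -44*18 + 8 = -792 + 8 = -784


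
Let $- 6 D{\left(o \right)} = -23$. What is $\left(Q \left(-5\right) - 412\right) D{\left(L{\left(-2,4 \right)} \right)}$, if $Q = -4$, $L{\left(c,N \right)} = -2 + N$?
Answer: $- \frac{4508}{3} \approx -1502.7$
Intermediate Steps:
$D{\left(o \right)} = \frac{23}{6}$ ($D{\left(o \right)} = \left(- \frac{1}{6}\right) \left(-23\right) = \frac{23}{6}$)
$\left(Q \left(-5\right) - 412\right) D{\left(L{\left(-2,4 \right)} \right)} = \left(\left(-4\right) \left(-5\right) - 412\right) \frac{23}{6} = \left(20 - 412\right) \frac{23}{6} = \left(-392\right) \frac{23}{6} = - \frac{4508}{3}$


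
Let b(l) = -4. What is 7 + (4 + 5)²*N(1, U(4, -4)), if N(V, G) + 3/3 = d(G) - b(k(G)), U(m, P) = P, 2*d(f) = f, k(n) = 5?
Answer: 88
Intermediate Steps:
d(f) = f/2
N(V, G) = 3 + G/2 (N(V, G) = -1 + (G/2 - 1*(-4)) = -1 + (G/2 + 4) = -1 + (4 + G/2) = 3 + G/2)
7 + (4 + 5)²*N(1, U(4, -4)) = 7 + (4 + 5)²*(3 + (½)*(-4)) = 7 + 9²*(3 - 2) = 7 + 81*1 = 7 + 81 = 88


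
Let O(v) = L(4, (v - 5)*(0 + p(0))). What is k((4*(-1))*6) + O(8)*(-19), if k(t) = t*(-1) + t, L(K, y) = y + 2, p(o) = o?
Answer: -38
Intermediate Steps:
L(K, y) = 2 + y
k(t) = 0 (k(t) = -t + t = 0)
O(v) = 2 (O(v) = 2 + (v - 5)*(0 + 0) = 2 + (-5 + v)*0 = 2 + 0 = 2)
k((4*(-1))*6) + O(8)*(-19) = 0 + 2*(-19) = 0 - 38 = -38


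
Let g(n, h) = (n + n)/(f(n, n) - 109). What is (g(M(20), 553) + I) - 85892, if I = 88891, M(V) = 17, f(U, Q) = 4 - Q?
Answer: 182922/61 ≈ 2998.7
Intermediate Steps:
g(n, h) = 2*n/(-105 - n) (g(n, h) = (n + n)/((4 - n) - 109) = (2*n)/(-105 - n) = 2*n/(-105 - n))
(g(M(20), 553) + I) - 85892 = (-2*17/(105 + 17) + 88891) - 85892 = (-2*17/122 + 88891) - 85892 = (-2*17*1/122 + 88891) - 85892 = (-17/61 + 88891) - 85892 = 5422334/61 - 85892 = 182922/61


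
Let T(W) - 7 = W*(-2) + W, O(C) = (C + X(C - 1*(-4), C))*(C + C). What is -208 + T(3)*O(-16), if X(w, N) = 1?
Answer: 1712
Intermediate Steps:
O(C) = 2*C*(1 + C) (O(C) = (C + 1)*(C + C) = (1 + C)*(2*C) = 2*C*(1 + C))
T(W) = 7 - W (T(W) = 7 + (W*(-2) + W) = 7 + (-2*W + W) = 7 - W)
-208 + T(3)*O(-16) = -208 + (7 - 1*3)*(2*(-16)*(1 - 16)) = -208 + (7 - 3)*(2*(-16)*(-15)) = -208 + 4*480 = -208 + 1920 = 1712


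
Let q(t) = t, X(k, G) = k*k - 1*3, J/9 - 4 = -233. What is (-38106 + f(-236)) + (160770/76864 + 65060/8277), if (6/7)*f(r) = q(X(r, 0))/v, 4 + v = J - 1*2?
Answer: -25069435150753217/657516139488 ≈ -38128.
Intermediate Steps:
J = -2061 (J = 36 + 9*(-233) = 36 - 2097 = -2061)
X(k, G) = -3 + k² (X(k, G) = k² - 3 = -3 + k²)
v = -2067 (v = -4 + (-2061 - 1*2) = -4 + (-2061 - 2) = -4 - 2063 = -2067)
f(r) = 7/4134 - 7*r²/12402 (f(r) = 7*((-3 + r²)/(-2067))/6 = 7*((-3 + r²)*(-1/2067))/6 = 7*(1/689 - r²/2067)/6 = 7/4134 - 7*r²/12402)
(-38106 + f(-236)) + (160770/76864 + 65060/8277) = (-38106 + (7/4134 - 7/12402*(-236)²)) + (160770/76864 + 65060/8277) = (-38106 + (7/4134 - 7/12402*55696)) + (160770*(1/76864) + 65060*(1/8277)) = (-38106 + (7/4134 - 194936/6201)) + (80385/38432 + 65060/8277) = (-38106 - 389851/12402) + 3165732565/318101664 = -472980463/12402 + 3165732565/318101664 = -25069435150753217/657516139488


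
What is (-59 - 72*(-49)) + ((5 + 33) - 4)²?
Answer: 4625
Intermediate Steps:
(-59 - 72*(-49)) + ((5 + 33) - 4)² = (-59 + 3528) + (38 - 4)² = 3469 + 34² = 3469 + 1156 = 4625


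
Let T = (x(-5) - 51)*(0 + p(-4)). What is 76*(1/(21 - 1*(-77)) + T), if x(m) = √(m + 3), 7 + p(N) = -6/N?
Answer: 1044620/49 - 418*I*√2 ≈ 21319.0 - 591.14*I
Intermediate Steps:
p(N) = -7 - 6/N
x(m) = √(3 + m)
T = 561/2 - 11*I*√2/2 (T = (√(3 - 5) - 51)*(0 + (-7 - 6/(-4))) = (√(-2) - 51)*(0 + (-7 - 6*(-¼))) = (I*√2 - 51)*(0 + (-7 + 3/2)) = (-51 + I*√2)*(0 - 11/2) = (-51 + I*√2)*(-11/2) = 561/2 - 11*I*√2/2 ≈ 280.5 - 7.7782*I)
76*(1/(21 - 1*(-77)) + T) = 76*(1/(21 - 1*(-77)) + (561/2 - 11*I*√2/2)) = 76*(1/(21 + 77) + (561/2 - 11*I*√2/2)) = 76*(1/98 + (561/2 - 11*I*√2/2)) = 76*(13745/49 - 11*I*√2/2) = 1044620/49 - 418*I*√2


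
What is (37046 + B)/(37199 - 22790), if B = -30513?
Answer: 6533/14409 ≈ 0.45340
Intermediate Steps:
(37046 + B)/(37199 - 22790) = (37046 - 30513)/(37199 - 22790) = 6533/14409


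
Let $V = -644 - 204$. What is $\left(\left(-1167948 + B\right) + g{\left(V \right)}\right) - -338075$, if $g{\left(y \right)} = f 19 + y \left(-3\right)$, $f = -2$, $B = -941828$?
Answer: $-1769195$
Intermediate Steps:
$V = -848$ ($V = -644 - 204 = -848$)
$g{\left(y \right)} = -38 - 3 y$ ($g{\left(y \right)} = \left(-2\right) 19 + y \left(-3\right) = -38 - 3 y$)
$\left(\left(-1167948 + B\right) + g{\left(V \right)}\right) - -338075 = \left(\left(-1167948 - 941828\right) - -2506\right) - -338075 = \left(-2109776 + \left(-38 + 2544\right)\right) + 338075 = \left(-2109776 + 2506\right) + 338075 = -2107270 + 338075 = -1769195$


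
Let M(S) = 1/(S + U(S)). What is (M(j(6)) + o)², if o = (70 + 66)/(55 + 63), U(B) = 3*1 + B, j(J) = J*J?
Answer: 26615281/19580625 ≈ 1.3593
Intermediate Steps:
j(J) = J²
U(B) = 3 + B
M(S) = 1/(3 + 2*S) (M(S) = 1/(S + (3 + S)) = 1/(3 + 2*S))
o = 68/59 (o = 136/118 = 136*(1/118) = 68/59 ≈ 1.1525)
(M(j(6)) + o)² = (1/(3 + 2*6²) + 68/59)² = (1/(3 + 2*36) + 68/59)² = (1/(3 + 72) + 68/59)² = (1/75 + 68/59)² = (5159/4425)² = 26615281/19580625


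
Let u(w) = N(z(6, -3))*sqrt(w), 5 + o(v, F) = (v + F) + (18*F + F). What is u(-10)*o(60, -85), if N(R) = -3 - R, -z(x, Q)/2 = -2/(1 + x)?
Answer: 5875*I*sqrt(10) ≈ 18578.0*I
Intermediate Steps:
z(x, Q) = 4/(1 + x) (z(x, Q) = -(-4)/(1 + x) = 4/(1 + x))
o(v, F) = -5 + v + 20*F (o(v, F) = -5 + ((v + F) + (18*F + F)) = -5 + ((F + v) + 19*F) = -5 + (v + 20*F) = -5 + v + 20*F)
u(w) = -25*sqrt(w)/7 (u(w) = (-3 - 4/(1 + 6))*sqrt(w) = (-3 - 4/7)*sqrt(w) = -25*sqrt(w)/7)
u(-10)*o(60, -85) = (-25*I*sqrt(10)/7)*(-5 + 60 + 20*(-85)) = (-25*I*sqrt(10)/7)*(-5 + 60 - 1700) = -25*I*sqrt(10)/7*(-1645) = 5875*I*sqrt(10)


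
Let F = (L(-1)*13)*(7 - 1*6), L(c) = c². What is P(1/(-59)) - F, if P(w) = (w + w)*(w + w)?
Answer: -45249/3481 ≈ -12.999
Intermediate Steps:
P(w) = 4*w² (P(w) = (2*w)*(2*w) = 4*w²)
F = 13 (F = ((-1)²*13)*(7 - 1*6) = (1*13)*(7 - 6) = 13*1 = 13)
P(1/(-59)) - F = 4*(1/(-59))² - 1*13 = 4*(-1/59)² - 13 = 4*(1/3481) - 13 = 4/3481 - 13 = -45249/3481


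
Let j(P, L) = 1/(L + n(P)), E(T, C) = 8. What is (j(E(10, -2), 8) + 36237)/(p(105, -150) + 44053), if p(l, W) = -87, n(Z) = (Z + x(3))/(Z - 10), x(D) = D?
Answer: 181187/219830 ≈ 0.82421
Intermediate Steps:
n(Z) = (3 + Z)/(-10 + Z) (n(Z) = (Z + 3)/(Z - 10) = (3 + Z)/(-10 + Z))
j(P, L) = 1/(L + (3 + P)/(-10 + P))
(j(E(10, -2), 8) + 36237)/(p(105, -150) + 44053) = ((-10 + 8)/(3 + 8 + 8*(-10 + 8)) + 36237)/(-87 + 44053) = (-2/(3 + 8 + 8*(-2)) + 36237)/43966 = (-2/(3 + 8 - 16) + 36237)*(1/43966) = (-2/(-5) + 36237)*(1/43966) = (-⅕*(-2) + 36237)*(1/43966) = (⅖ + 36237)*(1/43966) = (181187/5)*(1/43966) = 181187/219830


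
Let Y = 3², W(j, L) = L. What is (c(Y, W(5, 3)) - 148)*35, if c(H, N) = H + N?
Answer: -4760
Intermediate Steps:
Y = 9
(c(Y, W(5, 3)) - 148)*35 = ((9 + 3) - 148)*35 = (12 - 148)*35 = -136*35 = -4760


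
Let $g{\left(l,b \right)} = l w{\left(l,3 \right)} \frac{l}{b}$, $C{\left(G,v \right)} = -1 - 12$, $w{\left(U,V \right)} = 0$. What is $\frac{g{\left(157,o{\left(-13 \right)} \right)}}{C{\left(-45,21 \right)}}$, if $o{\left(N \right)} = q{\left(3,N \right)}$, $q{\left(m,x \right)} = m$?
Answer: $0$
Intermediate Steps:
$C{\left(G,v \right)} = -13$ ($C{\left(G,v \right)} = -1 - 12 = -13$)
$o{\left(N \right)} = 3$
$g{\left(l,b \right)} = 0$ ($g{\left(l,b \right)} = l 0 \frac{l}{b} = 0 \frac{l}{b} = 0$)
$\frac{g{\left(157,o{\left(-13 \right)} \right)}}{C{\left(-45,21 \right)}} = \frac{0}{-13} = 0 \left(- \frac{1}{13}\right) = 0$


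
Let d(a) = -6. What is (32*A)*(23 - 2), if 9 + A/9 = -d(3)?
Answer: -18144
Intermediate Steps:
A = -27 (A = -81 + 9*(-1*(-6)) = -81 + 9*6 = -81 + 54 = -27)
(32*A)*(23 - 2) = (32*(-27))*(23 - 2) = -864*21 = -18144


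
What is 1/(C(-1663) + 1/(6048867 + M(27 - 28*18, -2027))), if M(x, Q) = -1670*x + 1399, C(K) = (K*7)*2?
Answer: -6846856/159408501391 ≈ -4.2952e-5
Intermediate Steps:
C(K) = 14*K (C(K) = (7*K)*2 = 14*K)
M(x, Q) = 1399 - 1670*x
1/(C(-1663) + 1/(6048867 + M(27 - 28*18, -2027))) = 1/(14*(-1663) + 1/(6048867 + (1399 - 1670*(27 - 28*18)))) = 1/(-23282 + 1/(6048867 + (1399 - 1670*(27 - 504)))) = 1/(-23282 + 1/(6048867 + (1399 - 1670*(-477)))) = 1/(-23282 + 1/(6048867 + (1399 + 796590))) = 1/(-23282 + 1/(6048867 + 797989)) = 1/(-23282 + 1/6846856) = 1/(-159408501391/6846856) = -6846856/159408501391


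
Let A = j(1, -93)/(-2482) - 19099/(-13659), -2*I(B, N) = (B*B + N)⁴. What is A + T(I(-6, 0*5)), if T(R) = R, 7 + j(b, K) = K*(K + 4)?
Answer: -14235466180858/16950819 ≈ -8.3981e+5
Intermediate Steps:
j(b, K) = -7 + K*(4 + K) (j(b, K) = -7 + K*(K + 4) = -7 + K*(4 + K))
I(B, N) = -(N + B²)⁴/2 (I(B, N) = -(B*B + N)⁴/2 = -(B² + N)⁴/2 = -(N + B²)⁴/2)
A = -32778106/16950819 (A = (-7 + (-93)² + 4*(-93))/(-2482) - 19099/(-13659) = (-7 + 8649 - 372)*(-1/2482) - 19099*(-1/13659) = 8270*(-1/2482) + 19099/13659 = -4135/1241 + 19099/13659 = -32778106/16950819 ≈ -1.9337)
A + T(I(-6, 0*5)) = -32778106/16950819 - (0*5 + (-6)²)⁴/2 = -32778106/16950819 - (0 + 36)⁴/2 = -32778106/16950819 - ½*36⁴ = -32778106/16950819 - ½*1679616 = -32778106/16950819 - 839808 = -14235466180858/16950819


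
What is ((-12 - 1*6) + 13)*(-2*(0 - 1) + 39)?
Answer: -205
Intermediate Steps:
((-12 - 1*6) + 13)*(-2*(0 - 1) + 39) = ((-12 - 6) + 13)*(-2*(-1) + 39) = (-18 + 13)*(2 + 39) = -5*41 = -205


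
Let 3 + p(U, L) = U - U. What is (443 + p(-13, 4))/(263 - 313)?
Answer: -44/5 ≈ -8.8000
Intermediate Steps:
p(U, L) = -3 (p(U, L) = -3 + (U - U) = -3 + 0 = -3)
(443 + p(-13, 4))/(263 - 313) = (443 - 3)/(263 - 313) = 440/(-50) = 440*(-1/50) = -44/5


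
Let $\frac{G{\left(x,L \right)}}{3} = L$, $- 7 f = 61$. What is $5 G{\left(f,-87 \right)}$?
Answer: $-1305$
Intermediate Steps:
$f = - \frac{61}{7}$ ($f = \left(- \frac{1}{7}\right) 61 = - \frac{61}{7} \approx -8.7143$)
$G{\left(x,L \right)} = 3 L$
$5 G{\left(f,-87 \right)} = 5 \cdot 3 \left(-87\right) = 5 \left(-261\right) = -1305$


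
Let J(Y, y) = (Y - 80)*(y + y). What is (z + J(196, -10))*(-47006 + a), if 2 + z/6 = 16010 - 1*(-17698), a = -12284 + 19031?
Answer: -8048418244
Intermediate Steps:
a = 6747
z = 202236 (z = -12 + 6*(16010 - 1*(-17698)) = -12 + 6*(16010 + 17698) = -12 + 6*33708 = -12 + 202248 = 202236)
J(Y, y) = 2*y*(-80 + Y) (J(Y, y) = (-80 + Y)*(2*y) = 2*y*(-80 + Y))
(z + J(196, -10))*(-47006 + a) = (202236 + 2*(-10)*(-80 + 196))*(-47006 + 6747) = (202236 + 2*(-10)*116)*(-40259) = (202236 - 2320)*(-40259) = 199916*(-40259) = -8048418244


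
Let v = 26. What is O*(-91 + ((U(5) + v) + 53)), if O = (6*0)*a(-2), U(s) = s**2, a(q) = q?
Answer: 0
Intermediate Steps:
O = 0 (O = (6*0)*(-2) = 0*(-2) = 0)
O*(-91 + ((U(5) + v) + 53)) = 0*(-91 + ((5**2 + 26) + 53)) = 0*(-91 + ((25 + 26) + 53)) = 0*(-91 + (51 + 53)) = 0*(-91 + 104) = 0*13 = 0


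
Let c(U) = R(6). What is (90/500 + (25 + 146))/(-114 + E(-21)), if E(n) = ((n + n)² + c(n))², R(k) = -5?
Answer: 8559/154698350 ≈ 5.5327e-5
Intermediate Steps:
c(U) = -5
E(n) = (-5 + 4*n²)² (E(n) = ((n + n)² - 5)² = ((2*n)² - 5)² = (4*n² - 5)² = (-5 + 4*n²)²)
(90/500 + (25 + 146))/(-114 + E(-21)) = (90/500 + (25 + 146))/(-114 + (-5 + 4*(-21)²)²) = (90*(1/500) + 171)/(-114 + (-5 + 4*441)²) = (9/50 + 171)/(-114 + (-5 + 1764)²) = 8559/(50*(-114 + 1759²)) = 8559/(50*(-114 + 3094081)) = (8559/50)/3093967 = (8559/50)*(1/3093967) = 8559/154698350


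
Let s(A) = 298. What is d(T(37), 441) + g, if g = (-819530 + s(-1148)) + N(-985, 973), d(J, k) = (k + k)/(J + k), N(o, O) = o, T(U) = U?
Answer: -196031422/239 ≈ -8.2022e+5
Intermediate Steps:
d(J, k) = 2*k/(J + k) (d(J, k) = (2*k)/(J + k) = 2*k/(J + k))
g = -820217 (g = (-819530 + 298) - 985 = -819232 - 985 = -820217)
d(T(37), 441) + g = 2*441/(37 + 441) - 820217 = 2*441/478 - 820217 = 2*441*(1/478) - 820217 = 441/239 - 820217 = -196031422/239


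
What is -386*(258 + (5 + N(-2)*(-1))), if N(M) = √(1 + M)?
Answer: -101518 + 386*I ≈ -1.0152e+5 + 386.0*I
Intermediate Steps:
-386*(258 + (5 + N(-2)*(-1))) = -386*(258 + (5 + √(1 - 2)*(-1))) = -386*(258 + (5 + √(-1)*(-1))) = -386*(258 + (5 + I*(-1))) = -386*(258 + (5 - I)) = -386*(263 - I) = -101518 + 386*I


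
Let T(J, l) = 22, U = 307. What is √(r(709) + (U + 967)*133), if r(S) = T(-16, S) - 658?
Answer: √168806 ≈ 410.86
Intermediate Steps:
r(S) = -636 (r(S) = 22 - 658 = -636)
√(r(709) + (U + 967)*133) = √(-636 + (307 + 967)*133) = √(-636 + 1274*133) = √(-636 + 169442) = √168806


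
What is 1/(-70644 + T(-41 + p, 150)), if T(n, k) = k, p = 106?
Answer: -1/70494 ≈ -1.4186e-5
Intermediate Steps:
1/(-70644 + T(-41 + p, 150)) = 1/(-70644 + 150) = 1/(-70494) = -1/70494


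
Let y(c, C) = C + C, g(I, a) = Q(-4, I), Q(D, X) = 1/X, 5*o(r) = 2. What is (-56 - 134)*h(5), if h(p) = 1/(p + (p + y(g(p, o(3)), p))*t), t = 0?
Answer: -38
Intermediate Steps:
o(r) = ⅖ (o(r) = (⅕)*2 = ⅖)
g(I, a) = 1/I
y(c, C) = 2*C
h(p) = 1/p (h(p) = 1/(p + (p + 2*p)*0) = 1/(p + (3*p)*0) = 1/(p + 0) = 1/p)
(-56 - 134)*h(5) = (-56 - 134)/5 = -190*⅕ = -38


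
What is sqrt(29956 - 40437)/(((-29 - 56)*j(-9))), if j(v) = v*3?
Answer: I*sqrt(10481)/2295 ≈ 0.044609*I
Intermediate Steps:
j(v) = 3*v
sqrt(29956 - 40437)/(((-29 - 56)*j(-9))) = sqrt(29956 - 40437)/(((-29 - 56)*(3*(-9)))) = sqrt(-10481)/((-85*(-27))) = (I*sqrt(10481))/2295 = (I*sqrt(10481))*(1/2295) = I*sqrt(10481)/2295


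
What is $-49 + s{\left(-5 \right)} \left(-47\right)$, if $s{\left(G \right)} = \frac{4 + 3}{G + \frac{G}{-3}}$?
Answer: $\frac{497}{10} \approx 49.7$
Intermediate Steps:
$s{\left(G \right)} = \frac{21}{2 G}$ ($s{\left(G \right)} = \frac{7}{G + G \left(- \frac{1}{3}\right)} = \frac{7}{G - \frac{G}{3}} = \frac{7}{\frac{2}{3} G} = 7 \frac{3}{2 G} = \frac{21}{2 G}$)
$-49 + s{\left(-5 \right)} \left(-47\right) = -49 + \frac{21}{2 \left(-5\right)} \left(-47\right) = -49 + \frac{21}{2} \left(- \frac{1}{5}\right) \left(-47\right) = -49 - - \frac{987}{10} = -49 + \frac{987}{10} = \frac{497}{10}$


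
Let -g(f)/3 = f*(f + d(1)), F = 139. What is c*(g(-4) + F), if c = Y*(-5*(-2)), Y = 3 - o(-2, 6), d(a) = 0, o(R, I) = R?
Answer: 4550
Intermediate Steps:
Y = 5 (Y = 3 - 1*(-2) = 3 + 2 = 5)
c = 50 (c = 5*(-5*(-2)) = 5*10 = 50)
g(f) = -3*f² (g(f) = -3*f*(f + 0) = -3*f*f = -3*f²)
c*(g(-4) + F) = 50*(-3*(-4)² + 139) = 50*(-3*16 + 139) = 50*(-48 + 139) = 50*91 = 4550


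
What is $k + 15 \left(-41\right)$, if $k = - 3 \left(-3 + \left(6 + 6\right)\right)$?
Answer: $-642$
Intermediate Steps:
$k = -27$ ($k = - 3 \left(-3 + 12\right) = \left(-3\right) 9 = -27$)
$k + 15 \left(-41\right) = -27 + 15 \left(-41\right) = -27 - 615 = -642$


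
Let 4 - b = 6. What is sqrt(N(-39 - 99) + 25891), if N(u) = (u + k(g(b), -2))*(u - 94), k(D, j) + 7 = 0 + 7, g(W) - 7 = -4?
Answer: sqrt(57907) ≈ 240.64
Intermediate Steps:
b = -2 (b = 4 - 1*6 = 4 - 6 = -2)
g(W) = 3 (g(W) = 7 - 4 = 3)
k(D, j) = 0 (k(D, j) = -7 + (0 + 7) = -7 + 7 = 0)
N(u) = u*(-94 + u) (N(u) = (u + 0)*(u - 94) = u*(-94 + u))
sqrt(N(-39 - 99) + 25891) = sqrt((-39 - 99)*(-94 + (-39 - 99)) + 25891) = sqrt(-138*(-94 - 138) + 25891) = sqrt(-138*(-232) + 25891) = sqrt(32016 + 25891) = sqrt(57907)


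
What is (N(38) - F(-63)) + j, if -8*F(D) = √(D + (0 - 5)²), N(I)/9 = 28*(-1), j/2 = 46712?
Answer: 93172 + I*√38/8 ≈ 93172.0 + 0.77055*I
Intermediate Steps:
j = 93424 (j = 2*46712 = 93424)
N(I) = -252 (N(I) = 9*(28*(-1)) = 9*(-28) = -252)
F(D) = -√(25 + D)/8 (F(D) = -√(D + (0 - 5)²)/8 = -√(D + (-5)²)/8 = -√(D + 25)/8 = -√(25 + D)/8)
(N(38) - F(-63)) + j = (-252 - (-1)*√(25 - 63)/8) + 93424 = (-252 - (-1)*√(-38)/8) + 93424 = (-252 - (-1)*I*√38/8) + 93424 = (-252 + I*√38/8) + 93424 = 93172 + I*√38/8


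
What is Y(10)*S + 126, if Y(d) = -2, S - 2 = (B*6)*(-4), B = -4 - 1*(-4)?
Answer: 122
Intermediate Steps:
B = 0 (B = -4 + 4 = 0)
S = 2 (S = 2 + (0*6)*(-4) = 2 + 0*(-4) = 2 + 0 = 2)
Y(10)*S + 126 = -2*2 + 126 = -4 + 126 = 122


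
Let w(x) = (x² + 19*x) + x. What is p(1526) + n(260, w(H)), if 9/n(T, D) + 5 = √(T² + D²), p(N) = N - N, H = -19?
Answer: 45/67936 + 9*√67961/67936 ≈ 0.035198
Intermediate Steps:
w(x) = x² + 20*x
p(N) = 0
n(T, D) = 9/(-5 + √(D² + T²)) (n(T, D) = 9/(-5 + √(T² + D²)) = 9/(-5 + √(D² + T²)))
p(1526) + n(260, w(H)) = 0 + 9/(-5 + √((-19*(20 - 19))² + 260²)) = 0 + 9/(-5 + √((-19*1)² + 67600)) = 0 + 9/(-5 + √((-19)² + 67600)) = 0 + 9/(-5 + √(361 + 67600)) = 0 + 9/(-5 + √67961) = 9/(-5 + √67961)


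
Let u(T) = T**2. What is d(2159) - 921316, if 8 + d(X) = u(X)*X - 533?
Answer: 10062783822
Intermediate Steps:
d(X) = -541 + X**3 (d(X) = -8 + (X**2*X - 533) = -8 + (X**3 - 533) = -8 + (-533 + X**3) = -541 + X**3)
d(2159) - 921316 = (-541 + 2159**3) - 921316 = (-541 + 10063705679) - 921316 = 10063705138 - 921316 = 10062783822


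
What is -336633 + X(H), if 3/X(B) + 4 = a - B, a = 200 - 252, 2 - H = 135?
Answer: -25920738/77 ≈ -3.3663e+5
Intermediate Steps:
H = -133 (H = 2 - 1*135 = 2 - 135 = -133)
a = -52
X(B) = 3/(-56 - B) (X(B) = 3/(-4 + (-52 - B)) = 3/(-56 - B))
-336633 + X(H) = -336633 - 3/(56 - 133) = -336633 - 3/(-77) = -336633 - 3*(-1/77) = -336633 + 3/77 = -25920738/77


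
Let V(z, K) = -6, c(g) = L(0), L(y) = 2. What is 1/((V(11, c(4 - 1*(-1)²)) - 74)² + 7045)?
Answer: 1/13445 ≈ 7.4377e-5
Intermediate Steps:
c(g) = 2
1/((V(11, c(4 - 1*(-1)²)) - 74)² + 7045) = 1/((-6 - 74)² + 7045) = 1/((-80)² + 7045) = 1/(6400 + 7045) = 1/13445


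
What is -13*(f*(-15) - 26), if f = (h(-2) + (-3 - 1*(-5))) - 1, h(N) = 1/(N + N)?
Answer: 1937/4 ≈ 484.25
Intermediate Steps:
h(N) = 1/(2*N)
f = 3/4 (f = ((1/2)/(-2) + (-3 - 1*(-5))) - 1 = ((1/2)*(-1/2) + (-3 + 5)) - 1 = (-1/4 + 2) - 1 = 7/4 - 1 = 3/4 ≈ 0.75000)
-13*(f*(-15) - 26) = -13*((3/4)*(-15) - 26) = -13*(-45/4 - 26) = -13*(-149/4) = 1937/4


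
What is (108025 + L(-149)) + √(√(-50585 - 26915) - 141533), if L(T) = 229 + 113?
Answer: 108367 + √(-141533 + 50*I*√31) ≈ 1.0837e+5 + 376.21*I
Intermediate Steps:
L(T) = 342
(108025 + L(-149)) + √(√(-50585 - 26915) - 141533) = (108025 + 342) + √(√(-50585 - 26915) - 141533) = 108367 + √(√(-77500) - 141533) = 108367 + √(50*I*√31 - 141533) = 108367 + √(-141533 + 50*I*√31)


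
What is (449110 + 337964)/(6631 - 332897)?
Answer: -393537/163133 ≈ -2.4124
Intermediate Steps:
(449110 + 337964)/(6631 - 332897) = 787074/(-326266) = 787074*(-1/326266) = -393537/163133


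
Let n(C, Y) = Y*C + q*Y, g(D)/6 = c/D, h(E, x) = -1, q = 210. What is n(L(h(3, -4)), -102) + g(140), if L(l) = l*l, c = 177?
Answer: -1506009/70 ≈ -21514.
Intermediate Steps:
L(l) = l²
g(D) = 1062/D (g(D) = 6*(177/D) = 1062/D)
n(C, Y) = 210*Y + C*Y (n(C, Y) = Y*C + 210*Y = C*Y + 210*Y = 210*Y + C*Y)
n(L(h(3, -4)), -102) + g(140) = -102*(210 + (-1)²) + 1062/140 = -102*(210 + 1) + 1062*(1/140) = -102*211 + 531/70 = -21522 + 531/70 = -1506009/70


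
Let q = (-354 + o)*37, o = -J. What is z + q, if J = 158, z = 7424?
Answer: -11520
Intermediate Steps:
o = -158 (o = -1*158 = -158)
q = -18944 (q = (-354 - 158)*37 = -512*37 = -18944)
z + q = 7424 - 18944 = -11520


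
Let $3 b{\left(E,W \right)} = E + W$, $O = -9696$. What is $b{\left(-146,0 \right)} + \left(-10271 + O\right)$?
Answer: $- \frac{60047}{3} \approx -20016.0$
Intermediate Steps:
$b{\left(E,W \right)} = \frac{E}{3} + \frac{W}{3}$ ($b{\left(E,W \right)} = \frac{E + W}{3} = \frac{E}{3} + \frac{W}{3}$)
$b{\left(-146,0 \right)} + \left(-10271 + O\right) = \left(\frac{1}{3} \left(-146\right) + \frac{1}{3} \cdot 0\right) - 19967 = \left(- \frac{146}{3} + 0\right) - 19967 = - \frac{146}{3} - 19967 = - \frac{60047}{3}$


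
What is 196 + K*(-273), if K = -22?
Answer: 6202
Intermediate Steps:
196 + K*(-273) = 196 - 22*(-273) = 196 + 6006 = 6202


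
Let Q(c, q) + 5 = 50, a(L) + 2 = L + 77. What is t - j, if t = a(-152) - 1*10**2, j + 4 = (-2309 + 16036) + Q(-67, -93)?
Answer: -13945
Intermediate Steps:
a(L) = 75 + L (a(L) = -2 + (L + 77) = -2 + (77 + L) = 75 + L)
Q(c, q) = 45 (Q(c, q) = -5 + 50 = 45)
j = 13768 (j = -4 + ((-2309 + 16036) + 45) = -4 + (13727 + 45) = -4 + 13772 = 13768)
t = -177 (t = (75 - 152) - 1*10**2 = -77 - 1*100 = -77 - 100 = -177)
t - j = -177 - 1*13768 = -177 - 13768 = -13945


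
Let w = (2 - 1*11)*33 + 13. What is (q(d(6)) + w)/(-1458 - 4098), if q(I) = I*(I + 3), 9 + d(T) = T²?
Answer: -263/2778 ≈ -0.094672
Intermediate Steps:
w = -284 (w = (2 - 11)*33 + 13 = -9*33 + 13 = -297 + 13 = -284)
d(T) = -9 + T²
q(I) = I*(3 + I)
(q(d(6)) + w)/(-1458 - 4098) = ((-9 + 6²)*(3 + (-9 + 6²)) - 284)/(-1458 - 4098) = ((-9 + 36)*(3 + (-9 + 36)) - 284)/(-5556) = (27*(3 + 27) - 284)*(-1/5556) = (27*30 - 284)*(-1/5556) = (810 - 284)*(-1/5556) = 526*(-1/5556) = -263/2778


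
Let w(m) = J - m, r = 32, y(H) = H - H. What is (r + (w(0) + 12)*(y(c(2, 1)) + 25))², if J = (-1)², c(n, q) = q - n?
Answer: 127449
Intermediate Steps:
y(H) = 0
J = 1
w(m) = 1 - m
(r + (w(0) + 12)*(y(c(2, 1)) + 25))² = (32 + ((1 - 1*0) + 12)*(0 + 25))² = (32 + ((1 + 0) + 12)*25)² = (32 + (1 + 12)*25)² = (32 + 13*25)² = (32 + 325)² = 357² = 127449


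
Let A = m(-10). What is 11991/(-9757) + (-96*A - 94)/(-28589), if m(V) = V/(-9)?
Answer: -92959853/76075329 ≈ -1.2219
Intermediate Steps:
m(V) = -V/9 (m(V) = V*(-⅑) = -V/9)
A = 10/9 (A = -⅑*(-10) = 10/9 ≈ 1.1111)
11991/(-9757) + (-96*A - 94)/(-28589) = 11991/(-9757) + (-96*10/9 - 94)/(-28589) = 11991*(-1/9757) + (-320/3 - 94)*(-1/28589) = -11991/9757 - 602/3*(-1/28589) = -11991/9757 + 602/85767 = -92959853/76075329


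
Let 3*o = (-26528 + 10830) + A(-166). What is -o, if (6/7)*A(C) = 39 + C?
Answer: 95077/18 ≈ 5282.1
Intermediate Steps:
A(C) = 91/2 + 7*C/6 (A(C) = 7*(39 + C)/6 = 91/2 + 7*C/6)
o = -95077/18 (o = ((-26528 + 10830) + (91/2 + (7/6)*(-166)))/3 = (-15698 + (91/2 - 581/3))/3 = (-15698 - 889/6)/3 = (⅓)*(-95077/6) = -95077/18 ≈ -5282.1)
-o = -1*(-95077/18) = 95077/18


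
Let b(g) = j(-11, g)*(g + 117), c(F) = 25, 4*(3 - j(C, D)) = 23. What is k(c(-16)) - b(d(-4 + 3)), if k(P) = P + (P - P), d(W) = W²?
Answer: 699/2 ≈ 349.50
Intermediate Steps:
j(C, D) = -11/4 (j(C, D) = 3 - ¼*23 = 3 - 23/4 = -11/4)
b(g) = -1287/4 - 11*g/4 (b(g) = -11*(g + 117)/4 = -11*(117 + g)/4 = -1287/4 - 11*g/4)
k(P) = P (k(P) = P + 0 = P)
k(c(-16)) - b(d(-4 + 3)) = 25 - (-1287/4 - 11*(-4 + 3)²/4) = 25 - (-1287/4 - 11/4*(-1)²) = 25 - (-1287/4 - 11/4*1) = 25 - (-1287/4 - 11/4) = 25 - 1*(-649/2) = 25 + 649/2 = 699/2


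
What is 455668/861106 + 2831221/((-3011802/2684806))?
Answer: -1636376423130568405/648370193253 ≈ -2.5238e+6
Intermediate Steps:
455668/861106 + 2831221/((-3011802/2684806)) = 455668*(1/861106) + 2831221/((-3011802*1/2684806)) = 227834/430553 + 2831221/(-1505901/1342403) = 227834/430553 + 2831221*(-1342403/1505901) = 227834/430553 - 3800639564063/1505901 = -1636376423130568405/648370193253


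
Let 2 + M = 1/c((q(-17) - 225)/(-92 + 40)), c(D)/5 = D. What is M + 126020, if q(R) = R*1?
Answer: 76240916/605 ≈ 1.2602e+5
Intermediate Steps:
q(R) = R
c(D) = 5*D
M = -1184/605 (M = -2 + 1/(5*((-17 - 225)/(-92 + 40))) = -2 + 1/(5*(-242/(-52))) = -2 + 1/(5*(-242*(-1/52))) = -2 + 1/(5*(121/26)) = -2 + 1/(605/26) = -2 + 26/605 = -1184/605 ≈ -1.9570)
M + 126020 = -1184/605 + 126020 = 76240916/605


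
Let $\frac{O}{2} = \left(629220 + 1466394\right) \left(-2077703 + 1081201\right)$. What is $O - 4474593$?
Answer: $-4176571559049$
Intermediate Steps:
$O = -4176567084456$ ($O = 2 \left(629220 + 1466394\right) \left(-2077703 + 1081201\right) = 2 \cdot 2095614 \left(-996502\right) = 2 \left(-2088283542228\right) = -4176567084456$)
$O - 4474593 = -4176567084456 - 4474593 = -4176571559049$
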